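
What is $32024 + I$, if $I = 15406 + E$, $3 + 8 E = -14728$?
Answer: $\frac{364709}{8} \approx 45589.0$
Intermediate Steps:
$E = - \frac{14731}{8}$ ($E = - \frac{3}{8} + \frac{1}{8} \left(-14728\right) = - \frac{3}{8} - 1841 = - \frac{14731}{8} \approx -1841.4$)
$I = \frac{108517}{8}$ ($I = 15406 - \frac{14731}{8} = \frac{108517}{8} \approx 13565.0$)
$32024 + I = 32024 + \frac{108517}{8} = \frac{364709}{8}$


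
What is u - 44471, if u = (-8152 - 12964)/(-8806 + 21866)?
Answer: -145203094/3265 ≈ -44473.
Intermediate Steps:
u = -5279/3265 (u = -21116/13060 = -21116*1/13060 = -5279/3265 ≈ -1.6168)
u - 44471 = -5279/3265 - 44471 = -145203094/3265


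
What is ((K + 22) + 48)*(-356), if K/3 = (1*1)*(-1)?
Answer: -23852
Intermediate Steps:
K = -3 (K = 3*((1*1)*(-1)) = 3*(1*(-1)) = 3*(-1) = -3)
((K + 22) + 48)*(-356) = ((-3 + 22) + 48)*(-356) = (19 + 48)*(-356) = 67*(-356) = -23852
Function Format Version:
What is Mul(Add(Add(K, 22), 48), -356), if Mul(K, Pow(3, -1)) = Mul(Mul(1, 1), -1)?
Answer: -23852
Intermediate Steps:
K = -3 (K = Mul(3, Mul(Mul(1, 1), -1)) = Mul(3, Mul(1, -1)) = Mul(3, -1) = -3)
Mul(Add(Add(K, 22), 48), -356) = Mul(Add(Add(-3, 22), 48), -356) = Mul(Add(19, 48), -356) = Mul(67, -356) = -23852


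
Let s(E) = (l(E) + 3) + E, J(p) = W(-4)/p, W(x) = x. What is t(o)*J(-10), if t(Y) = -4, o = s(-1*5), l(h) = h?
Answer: -8/5 ≈ -1.6000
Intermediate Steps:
J(p) = -4/p
s(E) = 3 + 2*E (s(E) = (E + 3) + E = (3 + E) + E = 3 + 2*E)
o = -7 (o = 3 + 2*(-1*5) = 3 + 2*(-5) = 3 - 10 = -7)
t(o)*J(-10) = -(-16)/(-10) = -(-16)*(-1)/10 = -4*⅖ = -8/5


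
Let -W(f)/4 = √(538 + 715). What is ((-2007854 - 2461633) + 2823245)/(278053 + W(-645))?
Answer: -457742526826/77313450761 - 6584968*√1253/77313450761 ≈ -5.9236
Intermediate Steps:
W(f) = -4*√1253 (W(f) = -4*√(538 + 715) = -4*√1253)
((-2007854 - 2461633) + 2823245)/(278053 + W(-645)) = ((-2007854 - 2461633) + 2823245)/(278053 - 4*√1253) = (-4469487 + 2823245)/(278053 - 4*√1253) = -1646242/(278053 - 4*√1253)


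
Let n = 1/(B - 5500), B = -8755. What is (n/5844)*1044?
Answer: -87/6942185 ≈ -1.2532e-5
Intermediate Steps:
n = -1/14255 (n = 1/(-8755 - 5500) = 1/(-14255) = -1/14255 ≈ -7.0151e-5)
(n/5844)*1044 = -1/14255/5844*1044 = -1/14255*1/5844*1044 = -1/83306220*1044 = -87/6942185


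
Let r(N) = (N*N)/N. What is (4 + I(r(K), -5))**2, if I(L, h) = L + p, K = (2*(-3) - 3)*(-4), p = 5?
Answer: 2025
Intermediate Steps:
K = 36 (K = (-6 - 3)*(-4) = -9*(-4) = 36)
r(N) = N (r(N) = N**2/N = N)
I(L, h) = 5 + L (I(L, h) = L + 5 = 5 + L)
(4 + I(r(K), -5))**2 = (4 + (5 + 36))**2 = (4 + 41)**2 = 45**2 = 2025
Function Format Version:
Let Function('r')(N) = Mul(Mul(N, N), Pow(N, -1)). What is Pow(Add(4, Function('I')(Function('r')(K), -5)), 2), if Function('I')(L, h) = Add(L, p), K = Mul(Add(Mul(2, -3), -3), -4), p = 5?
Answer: 2025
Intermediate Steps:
K = 36 (K = Mul(Add(-6, -3), -4) = Mul(-9, -4) = 36)
Function('r')(N) = N (Function('r')(N) = Mul(Pow(N, 2), Pow(N, -1)) = N)
Function('I')(L, h) = Add(5, L) (Function('I')(L, h) = Add(L, 5) = Add(5, L))
Pow(Add(4, Function('I')(Function('r')(K), -5)), 2) = Pow(Add(4, Add(5, 36)), 2) = Pow(Add(4, 41), 2) = Pow(45, 2) = 2025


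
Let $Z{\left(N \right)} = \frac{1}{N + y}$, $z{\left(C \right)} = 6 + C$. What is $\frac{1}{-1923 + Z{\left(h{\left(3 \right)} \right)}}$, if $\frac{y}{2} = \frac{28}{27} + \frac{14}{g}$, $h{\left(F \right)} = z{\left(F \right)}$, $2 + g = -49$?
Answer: $- \frac{4831}{9289554} \approx -0.00052005$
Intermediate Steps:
$g = -51$ ($g = -2 - 49 = -51$)
$h{\left(F \right)} = 6 + F$
$y = \frac{700}{459}$ ($y = 2 \left(\frac{28}{27} + \frac{14}{-51}\right) = 2 \left(28 \cdot \frac{1}{27} + 14 \left(- \frac{1}{51}\right)\right) = 2 \left(\frac{28}{27} - \frac{14}{51}\right) = 2 \cdot \frac{350}{459} = \frac{700}{459} \approx 1.5251$)
$Z{\left(N \right)} = \frac{1}{\frac{700}{459} + N}$ ($Z{\left(N \right)} = \frac{1}{N + \frac{700}{459}} = \frac{1}{\frac{700}{459} + N}$)
$\frac{1}{-1923 + Z{\left(h{\left(3 \right)} \right)}} = \frac{1}{-1923 + \frac{459}{700 + 459 \left(6 + 3\right)}} = \frac{1}{-1923 + \frac{459}{700 + 459 \cdot 9}} = \frac{1}{-1923 + \frac{459}{700 + 4131}} = \frac{1}{-1923 + \frac{459}{4831}} = \frac{1}{- \frac{9289554}{4831}} = - \frac{4831}{9289554}$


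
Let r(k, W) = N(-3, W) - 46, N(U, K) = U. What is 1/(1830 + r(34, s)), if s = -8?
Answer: 1/1781 ≈ 0.00056148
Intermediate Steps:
r(k, W) = -49 (r(k, W) = -3 - 46 = -49)
1/(1830 + r(34, s)) = 1/(1830 - 49) = 1/1781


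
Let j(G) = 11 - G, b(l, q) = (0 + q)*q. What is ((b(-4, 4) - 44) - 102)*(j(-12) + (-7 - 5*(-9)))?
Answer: -7930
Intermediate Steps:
b(l, q) = q² (b(l, q) = q*q = q²)
((b(-4, 4) - 44) - 102)*(j(-12) + (-7 - 5*(-9))) = ((4² - 44) - 102)*((11 - 1*(-12)) + (-7 - 5*(-9))) = ((16 - 44) - 102)*((11 + 12) + (-7 + 45)) = (-28 - 102)*(23 + 38) = -130*61 = -7930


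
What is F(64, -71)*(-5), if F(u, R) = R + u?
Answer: 35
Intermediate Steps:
F(64, -71)*(-5) = (-71 + 64)*(-5) = -7*(-5) = 35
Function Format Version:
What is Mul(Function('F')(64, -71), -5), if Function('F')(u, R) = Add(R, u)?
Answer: 35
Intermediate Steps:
Mul(Function('F')(64, -71), -5) = Mul(Add(-71, 64), -5) = Mul(-7, -5) = 35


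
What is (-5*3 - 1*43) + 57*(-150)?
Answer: -8608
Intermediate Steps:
(-5*3 - 1*43) + 57*(-150) = (-15 - 43) - 8550 = -58 - 8550 = -8608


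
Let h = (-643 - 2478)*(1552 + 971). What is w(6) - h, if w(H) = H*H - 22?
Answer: 7874297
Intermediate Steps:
w(H) = -22 + H² (w(H) = H² - 22 = -22 + H²)
h = -7874283 (h = -3121*2523 = -7874283)
w(6) - h = (-22 + 6²) - 1*(-7874283) = (-22 + 36) + 7874283 = 14 + 7874283 = 7874297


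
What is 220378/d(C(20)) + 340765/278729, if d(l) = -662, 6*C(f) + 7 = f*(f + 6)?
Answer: -30600076566/92259299 ≈ -331.67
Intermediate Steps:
C(f) = -7/6 + f*(6 + f)/6 (C(f) = -7/6 + (f*(f + 6))/6 = -7/6 + (f*(6 + f))/6 = -7/6 + f*(6 + f)/6)
220378/d(C(20)) + 340765/278729 = 220378/(-662) + 340765/278729 = 220378*(-1/662) + 340765*(1/278729) = -110189/331 + 340765/278729 = -30600076566/92259299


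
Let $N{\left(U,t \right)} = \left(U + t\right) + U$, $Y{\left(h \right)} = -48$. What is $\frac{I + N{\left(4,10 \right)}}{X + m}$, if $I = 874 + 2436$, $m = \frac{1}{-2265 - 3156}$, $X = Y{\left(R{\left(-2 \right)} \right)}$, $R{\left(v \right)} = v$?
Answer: $- \frac{18041088}{260209} \approx -69.333$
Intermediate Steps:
$X = -48$
$N{\left(U,t \right)} = t + 2 U$
$m = - \frac{1}{5421}$ ($m = \frac{1}{-5421} = - \frac{1}{5421} \approx -0.00018447$)
$I = 3310$
$\frac{I + N{\left(4,10 \right)}}{X + m} = \frac{3310 + \left(10 + 2 \cdot 4\right)}{-48 - \frac{1}{5421}} = \frac{3310 + \left(10 + 8\right)}{- \frac{260209}{5421}} = \left(3310 + 18\right) \left(- \frac{5421}{260209}\right) = 3328 \left(- \frac{5421}{260209}\right) = - \frac{18041088}{260209}$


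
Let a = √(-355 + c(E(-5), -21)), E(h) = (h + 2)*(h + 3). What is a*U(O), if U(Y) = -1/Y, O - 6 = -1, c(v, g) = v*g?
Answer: -I*√481/5 ≈ -4.3863*I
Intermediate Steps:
E(h) = (2 + h)*(3 + h)
c(v, g) = g*v
O = 5 (O = 6 - 1 = 5)
a = I*√481 (a = √(-355 - 21*(6 + (-5)² + 5*(-5))) = √(-355 - 21*(6 + 25 - 25)) = √(-355 - 21*6) = √(-355 - 126) = √(-481) = I*√481 ≈ 21.932*I)
a*U(O) = (I*√481)*(-1/5) = (I*√481)*(-1*⅕) = (I*√481)*(-⅕) = -I*√481/5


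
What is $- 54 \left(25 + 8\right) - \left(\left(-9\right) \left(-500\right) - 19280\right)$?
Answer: $12998$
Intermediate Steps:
$- 54 \left(25 + 8\right) - \left(\left(-9\right) \left(-500\right) - 19280\right) = \left(-54\right) 33 - \left(4500 - 19280\right) = -1782 - -14780 = -1782 + 14780 = 12998$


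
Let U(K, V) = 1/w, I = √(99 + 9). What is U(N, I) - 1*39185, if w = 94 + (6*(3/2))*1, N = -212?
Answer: -4036054/103 ≈ -39185.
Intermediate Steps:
I = 6*√3 (I = √108 = 6*√3 ≈ 10.392)
w = 103 (w = 94 + (6*(3*(½)))*1 = 94 + (6*(3/2))*1 = 94 + 9*1 = 94 + 9 = 103)
U(K, V) = 1/103
U(N, I) - 1*39185 = 1/103 - 1*39185 = 1/103 - 39185 = -4036054/103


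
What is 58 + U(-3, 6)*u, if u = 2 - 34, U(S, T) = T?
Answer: -134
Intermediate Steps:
u = -32
58 + U(-3, 6)*u = 58 + 6*(-32) = 58 - 192 = -134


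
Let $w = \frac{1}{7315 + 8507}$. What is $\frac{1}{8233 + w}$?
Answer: $\frac{15822}{130262527} \approx 0.00012146$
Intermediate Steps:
$w = \frac{1}{15822} \approx 6.3203 \cdot 10^{-5}$
$\frac{1}{8233 + w} = \frac{1}{8233 + \frac{1}{15822}} = \frac{1}{\frac{130262527}{15822}} = \frac{15822}{130262527}$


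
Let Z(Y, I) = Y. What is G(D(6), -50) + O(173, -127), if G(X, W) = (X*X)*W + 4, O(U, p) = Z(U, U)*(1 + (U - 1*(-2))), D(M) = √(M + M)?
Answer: 29852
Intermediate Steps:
D(M) = √2*√M (D(M) = √(2*M) = √2*√M)
O(U, p) = U*(3 + U) (O(U, p) = U*(1 + (U - 1*(-2))) = U*(1 + (U + 2)) = U*(1 + (2 + U)) = U*(3 + U))
G(X, W) = 4 + W*X² (G(X, W) = X²*W + 4 = W*X² + 4 = 4 + W*X²)
G(D(6), -50) + O(173, -127) = (4 - 50*(√2*√6)²) + 173*(3 + 173) = (4 - 50*(2*√3)²) + 173*176 = (4 - 50*12) + 30448 = (4 - 600) + 30448 = -596 + 30448 = 29852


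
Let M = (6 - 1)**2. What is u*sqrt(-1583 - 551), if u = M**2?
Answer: 625*I*sqrt(2134) ≈ 28872.0*I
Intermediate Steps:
M = 25 (M = 5**2 = 25)
u = 625 (u = 25**2 = 625)
u*sqrt(-1583 - 551) = 625*sqrt(-1583 - 551) = 625*sqrt(-2134) = 625*(I*sqrt(2134)) = 625*I*sqrt(2134)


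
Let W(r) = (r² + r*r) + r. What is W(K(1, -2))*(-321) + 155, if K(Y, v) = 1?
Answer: -808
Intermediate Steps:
W(r) = r + 2*r² (W(r) = (r² + r²) + r = 2*r² + r = r + 2*r²)
W(K(1, -2))*(-321) + 155 = (1*(1 + 2*1))*(-321) + 155 = (1*(1 + 2))*(-321) + 155 = (1*3)*(-321) + 155 = 3*(-321) + 155 = -963 + 155 = -808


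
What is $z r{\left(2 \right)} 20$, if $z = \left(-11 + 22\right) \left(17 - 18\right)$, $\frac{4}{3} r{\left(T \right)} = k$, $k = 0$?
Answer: $0$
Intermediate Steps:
$r{\left(T \right)} = 0$ ($r{\left(T \right)} = \frac{3}{4} \cdot 0 = 0$)
$z = -11$ ($z = 11 \left(-1\right) = -11$)
$z r{\left(2 \right)} 20 = \left(-11\right) 0 \cdot 20 = 0 \cdot 20 = 0$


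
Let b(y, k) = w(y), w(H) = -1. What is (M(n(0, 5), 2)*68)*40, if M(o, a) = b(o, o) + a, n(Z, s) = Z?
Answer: 2720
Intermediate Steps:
b(y, k) = -1
M(o, a) = -1 + a
(M(n(0, 5), 2)*68)*40 = ((-1 + 2)*68)*40 = (1*68)*40 = 68*40 = 2720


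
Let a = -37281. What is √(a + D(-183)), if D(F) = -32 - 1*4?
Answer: I*√37317 ≈ 193.18*I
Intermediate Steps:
D(F) = -36 (D(F) = -32 - 4 = -36)
√(a + D(-183)) = √(-37281 - 36) = √(-37317) = I*√37317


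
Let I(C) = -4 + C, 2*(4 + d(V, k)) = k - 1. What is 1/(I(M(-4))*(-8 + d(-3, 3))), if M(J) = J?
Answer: 1/88 ≈ 0.011364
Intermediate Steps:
d(V, k) = -9/2 + k/2 (d(V, k) = -4 + (k - 1)/2 = -4 + (-1 + k)/2 = -4 + (-1/2 + k/2) = -9/2 + k/2)
1/(I(M(-4))*(-8 + d(-3, 3))) = 1/((-4 - 4)*(-8 + (-9/2 + (1/2)*3))) = 1/(-8*(-8 + (-9/2 + 3/2))) = 1/(-8*(-8 - 3)) = 1/(-8*(-11)) = 1/88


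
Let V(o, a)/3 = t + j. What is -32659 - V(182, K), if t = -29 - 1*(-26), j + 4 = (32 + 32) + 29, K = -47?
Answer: -32917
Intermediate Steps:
j = 89 (j = -4 + ((32 + 32) + 29) = -4 + (64 + 29) = -4 + 93 = 89)
t = -3 (t = -29 + 26 = -3)
V(o, a) = 258 (V(o, a) = 3*(-3 + 89) = 3*86 = 258)
-32659 - V(182, K) = -32659 - 1*258 = -32659 - 258 = -32917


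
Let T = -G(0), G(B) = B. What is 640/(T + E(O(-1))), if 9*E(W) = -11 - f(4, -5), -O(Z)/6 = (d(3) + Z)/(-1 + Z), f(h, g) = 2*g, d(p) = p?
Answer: -5760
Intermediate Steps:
O(Z) = -6*(3 + Z)/(-1 + Z)
E(W) = -1/9 (E(W) = (-11 - 2*(-5))/9 = (-11 - 1*(-10))/9 = (-11 + 10)/9 = (1/9)*(-1) = -1/9)
T = 0 (T = -1*0 = 0)
640/(T + E(O(-1))) = 640/(0 - 1/9) = 640/(-1/9) = 640*(-9) = -5760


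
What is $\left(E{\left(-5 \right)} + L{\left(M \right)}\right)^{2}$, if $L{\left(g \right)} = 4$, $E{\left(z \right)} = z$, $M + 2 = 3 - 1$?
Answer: $1$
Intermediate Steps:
$M = 0$ ($M = -2 + \left(3 - 1\right) = -2 + 2 = 0$)
$\left(E{\left(-5 \right)} + L{\left(M \right)}\right)^{2} = \left(-5 + 4\right)^{2} = \left(-1\right)^{2} = 1$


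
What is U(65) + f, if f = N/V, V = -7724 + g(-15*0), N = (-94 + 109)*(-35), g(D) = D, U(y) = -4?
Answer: -30371/7724 ≈ -3.9320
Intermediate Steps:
N = -525 (N = 15*(-35) = -525)
V = -7724 (V = -7724 - 15*0 = -7724 + 0 = -7724)
f = 525/7724 (f = -525/(-7724) = -525*(-1/7724) = 525/7724 ≈ 0.067970)
U(65) + f = -4 + 525/7724 = -30371/7724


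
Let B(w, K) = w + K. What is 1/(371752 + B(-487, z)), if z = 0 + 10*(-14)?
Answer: 1/371125 ≈ 2.6945e-6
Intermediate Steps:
z = -140 (z = 0 - 140 = -140)
B(w, K) = K + w
1/(371752 + B(-487, z)) = 1/(371752 + (-140 - 487)) = 1/(371752 - 627) = 1/371125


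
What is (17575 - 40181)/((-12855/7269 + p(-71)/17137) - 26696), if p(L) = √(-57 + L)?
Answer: 1040579120491094618403946/1228927737431686899906393 + 18195137222651504*I*√2/1228927737431686899906393 ≈ 0.84674 + 2.0938e-8*I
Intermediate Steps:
(17575 - 40181)/((-12855/7269 + p(-71)/17137) - 26696) = (17575 - 40181)/((-12855/7269 + √(-57 - 71)/17137) - 26696) = -22606/((-12855*1/7269 + √(-128)*(1/17137)) - 26696) = -22606/((-4285/2423 + (8*I*√2)*(1/17137)) - 26696) = -22606/((-4285/2423 + 8*I*√2/17137) - 26696) = -22606/(-64688693/2423 + 8*I*√2/17137)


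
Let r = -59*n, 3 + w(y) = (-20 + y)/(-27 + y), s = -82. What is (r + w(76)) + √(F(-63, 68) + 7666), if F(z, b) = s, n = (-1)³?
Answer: 400/7 + 4*√474 ≈ 144.23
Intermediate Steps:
n = -1
F(z, b) = -82
w(y) = -3 + (-20 + y)/(-27 + y)
r = 59 (r = -59*(-1) = 59)
(r + w(76)) + √(F(-63, 68) + 7666) = (59 + (61 - 2*76)/(-27 + 76)) + √(-82 + 7666) = (59 + (61 - 152)/49) + √7584 = (59 + (1/49)*(-91)) + 4*√474 = (59 - 13/7) + 4*√474 = 400/7 + 4*√474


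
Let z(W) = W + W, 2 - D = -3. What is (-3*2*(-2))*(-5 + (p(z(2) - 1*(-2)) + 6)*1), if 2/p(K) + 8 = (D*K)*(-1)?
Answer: 216/19 ≈ 11.368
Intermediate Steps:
D = 5 (D = 2 - 1*(-3) = 2 + 3 = 5)
z(W) = 2*W
p(K) = 2/(-8 - 5*K) (p(K) = 2/(-8 + (5*K)*(-1)) = 2/(-8 - 5*K))
(-3*2*(-2))*(-5 + (p(z(2) - 1*(-2)) + 6)*1) = (-3*2*(-2))*(-5 + (-2/(8 + 5*(2*2 - 1*(-2))) + 6)*1) = (-6*(-2))*(-5 + (-2/(8 + 5*(4 + 2)) + 6)*1) = 12*(-5 + (-2/(8 + 5*6) + 6)*1) = 12*(-5 + (-2/(8 + 30) + 6)*1) = 12*(-5 + (-2/38 + 6)*1) = 12*(-5 + (-2*1/38 + 6)*1) = 12*(-5 + (-1/19 + 6)*1) = 12*(-5 + (113/19)*1) = 12*(-5 + 113/19) = 12*(18/19) = 216/19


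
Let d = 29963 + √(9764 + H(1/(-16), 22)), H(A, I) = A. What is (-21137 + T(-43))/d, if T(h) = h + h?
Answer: -10174475984/14364345681 + 84892*√156223/14364345681 ≈ -0.70598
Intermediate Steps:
T(h) = 2*h
d = 29963 + √156223/4 (d = 29963 + √(9764 + 1/(-16)) = 29963 + √(9764 - 1/16) = 29963 + √(156223/16) = 29963 + √156223/4 ≈ 30062.)
(-21137 + T(-43))/d = (-21137 + 2*(-43))/(29963 + √156223/4) = (-21137 - 86)/(29963 + √156223/4) = -21223/(29963 + √156223/4)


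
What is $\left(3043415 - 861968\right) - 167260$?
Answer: $2014187$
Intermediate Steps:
$\left(3043415 - 861968\right) - 167260 = 2181447 - 167260 = 2014187$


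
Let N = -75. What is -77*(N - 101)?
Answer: 13552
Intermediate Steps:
-77*(N - 101) = -77*(-75 - 101) = -77*(-176) = 13552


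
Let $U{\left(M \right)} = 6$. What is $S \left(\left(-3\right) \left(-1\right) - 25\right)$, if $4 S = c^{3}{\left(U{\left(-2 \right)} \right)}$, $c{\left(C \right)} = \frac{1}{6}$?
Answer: $- \frac{11}{432} \approx -0.025463$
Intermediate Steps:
$c{\left(C \right)} = \frac{1}{6}$
$S = \frac{1}{864}$ ($S = \frac{1}{4 \cdot 216} = \frac{1}{4} \cdot \frac{1}{216} = \frac{1}{864} \approx 0.0011574$)
$S \left(\left(-3\right) \left(-1\right) - 25\right) = \frac{\left(-3\right) \left(-1\right) - 25}{864} = \frac{3 - 25}{864} = \frac{1}{864} \left(-22\right) = - \frac{11}{432}$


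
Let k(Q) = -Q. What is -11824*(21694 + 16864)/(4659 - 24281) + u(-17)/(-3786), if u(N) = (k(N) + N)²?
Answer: 227954896/9811 ≈ 23235.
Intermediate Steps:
u(N) = 0 (u(N) = (-N + N)² = 0² = 0)
-11824*(21694 + 16864)/(4659 - 24281) + u(-17)/(-3786) = -11824*(21694 + 16864)/(4659 - 24281) + 0/(-3786) = -11824/((-19622/38558)) + 0*(-1/3786) = -11824/((-19622*1/38558)) + 0 = -11824/(-9811/19279) + 0 = -11824*(-19279/9811) + 0 = 227954896/9811 + 0 = 227954896/9811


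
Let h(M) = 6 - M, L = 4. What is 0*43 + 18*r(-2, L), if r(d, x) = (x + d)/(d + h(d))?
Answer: 6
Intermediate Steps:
r(d, x) = d/6 + x/6 (r(d, x) = (x + d)/(d + (6 - d)) = (d + x)/6 = (d + x)*(⅙) = d/6 + x/6)
0*43 + 18*r(-2, L) = 0*43 + 18*((⅙)*(-2) + (⅙)*4) = 0 + 18*(-⅓ + ⅔) = 0 + 18*(⅓) = 0 + 6 = 6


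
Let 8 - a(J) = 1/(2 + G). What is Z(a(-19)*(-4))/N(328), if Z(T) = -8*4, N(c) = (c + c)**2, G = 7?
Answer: -1/13448 ≈ -7.4361e-5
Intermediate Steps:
N(c) = 4*c**2 (N(c) = (2*c)**2 = 4*c**2)
a(J) = 71/9 (a(J) = 8 - 1/(2 + 7) = 8 - 1/9 = 71/9)
Z(T) = -32
Z(a(-19)*(-4))/N(328) = -32/(4*328**2) = -32/(4*107584) = -32/430336 = -32*1/430336 = -1/13448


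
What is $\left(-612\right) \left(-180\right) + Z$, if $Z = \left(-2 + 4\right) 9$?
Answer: $110178$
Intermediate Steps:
$Z = 18$ ($Z = 2 \cdot 9 = 18$)
$\left(-612\right) \left(-180\right) + Z = \left(-612\right) \left(-180\right) + 18 = 110160 + 18 = 110178$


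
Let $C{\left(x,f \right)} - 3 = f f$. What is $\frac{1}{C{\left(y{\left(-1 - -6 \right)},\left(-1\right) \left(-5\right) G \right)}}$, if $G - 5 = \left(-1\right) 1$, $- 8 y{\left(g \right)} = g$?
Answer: $\frac{1}{403} \approx 0.0024814$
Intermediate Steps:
$y{\left(g \right)} = - \frac{g}{8}$
$G = 4$ ($G = 5 - 1 = 4$)
$C{\left(x,f \right)} = 3 + f^{2}$ ($C{\left(x,f \right)} = 3 + f f = 3 + f^{2}$)
$\frac{1}{C{\left(y{\left(-1 - -6 \right)},\left(-1\right) \left(-5\right) G \right)}} = \frac{1}{3 + \left(\left(-1\right) \left(-5\right) 4\right)^{2}} = \frac{1}{3 + \left(5 \cdot 4\right)^{2}} = \frac{1}{3 + 20^{2}} = \frac{1}{3 + 400} = \frac{1}{403}$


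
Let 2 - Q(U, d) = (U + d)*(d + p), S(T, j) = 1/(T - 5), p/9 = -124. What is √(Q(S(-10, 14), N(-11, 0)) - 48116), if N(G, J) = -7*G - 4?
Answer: 2*√1572495/15 ≈ 167.20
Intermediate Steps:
p = -1116 (p = 9*(-124) = -1116)
N(G, J) = -4 - 7*G
S(T, j) = 1/(-5 + T)
Q(U, d) = 2 - (-1116 + d)*(U + d) (Q(U, d) = 2 - (U + d)*(d - 1116) = 2 - (U + d)*(-1116 + d) = 2 - (-1116 + d)*(U + d))
√(Q(S(-10, 14), N(-11, 0)) - 48116) = √((2 - (-4 - 7*(-11))² + 1116/(-5 - 10) + 1116*(-4 - 7*(-11)) - (-4 - 7*(-11))/(-5 - 10)) - 48116) = √((2 - (-4 + 77)² + 1116/(-15) + 1116*(-4 + 77) - 1*(-4 + 77)/(-15)) - 48116) = √((2 - 1*73² + 1116*(-1/15) + 1116*73 - 1*(-1/15)*73) - 48116) = √((2 - 1*5329 - 372/5 + 81468 + 73/15) - 48116) = √((2 - 5329 - 372/5 + 81468 + 73/15) - 48116) = √(1141072/15 - 48116) = √(419332/15) = 2*√1572495/15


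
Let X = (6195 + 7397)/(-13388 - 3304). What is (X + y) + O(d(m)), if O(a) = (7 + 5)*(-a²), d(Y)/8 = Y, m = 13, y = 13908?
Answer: -483587330/4173 ≈ -1.1588e+5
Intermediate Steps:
d(Y) = 8*Y
O(a) = -12*a² (O(a) = 12*(-a²) = -12*a²)
X = -3398/4173 (X = 13592/(-16692) = 13592*(-1/16692) = -3398/4173 ≈ -0.81428)
(X + y) + O(d(m)) = (-3398/4173 + 13908) - 12*(8*13)² = 58034686/4173 - 12*104² = 58034686/4173 - 12*10816 = 58034686/4173 - 129792 = -483587330/4173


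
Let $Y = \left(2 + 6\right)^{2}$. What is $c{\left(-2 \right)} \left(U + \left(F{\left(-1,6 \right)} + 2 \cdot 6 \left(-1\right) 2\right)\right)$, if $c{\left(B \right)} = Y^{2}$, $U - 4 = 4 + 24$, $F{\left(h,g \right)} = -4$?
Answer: $16384$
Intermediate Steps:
$U = 32$ ($U = 4 + \left(4 + 24\right) = 4 + 28 = 32$)
$Y = 64$ ($Y = 8^{2} = 64$)
$c{\left(B \right)} = 4096$ ($c{\left(B \right)} = 64^{2} = 4096$)
$c{\left(-2 \right)} \left(U + \left(F{\left(-1,6 \right)} + 2 \cdot 6 \left(-1\right) 2\right)\right) = 4096 \left(32 + \left(-4 + 2 \cdot 6 \left(-1\right) 2\right)\right) = 4096 \left(32 + \left(-4 + 12 \left(-1\right) 2\right)\right) = 4096 \left(32 - 28\right) = 4096 \cdot 4 = 16384$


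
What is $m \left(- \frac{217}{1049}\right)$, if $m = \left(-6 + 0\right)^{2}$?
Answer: $- \frac{7812}{1049} \approx -7.4471$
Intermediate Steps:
$m = 36$ ($m = \left(-6\right)^{2} = 36$)
$m \left(- \frac{217}{1049}\right) = 36 \left(- \frac{217}{1049}\right) = - \frac{7812}{1049}$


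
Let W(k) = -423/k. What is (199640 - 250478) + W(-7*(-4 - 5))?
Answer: -355913/7 ≈ -50845.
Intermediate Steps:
(199640 - 250478) + W(-7*(-4 - 5)) = (199640 - 250478) - 423*(-1/(7*(-4 - 5))) = -50838 - 423/((-7*(-9))) = -50838 - 423/63 = -50838 - 423*1/63 = -50838 - 47/7 = -355913/7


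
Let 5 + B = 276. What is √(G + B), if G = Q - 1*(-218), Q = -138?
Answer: 3*√39 ≈ 18.735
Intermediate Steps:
G = 80 (G = -138 - 1*(-218) = -138 + 218 = 80)
B = 271 (B = -5 + 276 = 271)
√(G + B) = √(80 + 271) = √351 = 3*√39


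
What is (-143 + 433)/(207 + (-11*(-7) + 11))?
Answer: 58/59 ≈ 0.98305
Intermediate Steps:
(-143 + 433)/(207 + (-11*(-7) + 11)) = 290/(207 + (77 + 11)) = 290/(207 + 88) = 290/295 = 290*(1/295) = 58/59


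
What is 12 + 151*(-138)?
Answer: -20826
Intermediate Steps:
12 + 151*(-138) = 12 - 20838 = -20826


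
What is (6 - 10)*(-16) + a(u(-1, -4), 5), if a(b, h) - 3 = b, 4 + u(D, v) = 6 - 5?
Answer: 64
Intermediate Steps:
u(D, v) = -3 (u(D, v) = -4 + (6 - 5) = -4 + 1 = -3)
a(b, h) = 3 + b
(6 - 10)*(-16) + a(u(-1, -4), 5) = (6 - 10)*(-16) + (3 - 3) = -4*(-16) + 0 = 64 + 0 = 64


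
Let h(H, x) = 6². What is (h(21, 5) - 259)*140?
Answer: -31220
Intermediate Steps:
h(H, x) = 36
(h(21, 5) - 259)*140 = (36 - 259)*140 = -223*140 = -31220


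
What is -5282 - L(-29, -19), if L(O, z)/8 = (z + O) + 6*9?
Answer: -5330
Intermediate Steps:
L(O, z) = 432 + 8*O + 8*z (L(O, z) = 8*((z + O) + 6*9) = 8*((O + z) + 54) = 8*(54 + O + z) = 432 + 8*O + 8*z)
-5282 - L(-29, -19) = -5282 - (432 + 8*(-29) + 8*(-19)) = -5282 - (432 - 232 - 152) = -5282 - 1*48 = -5282 - 48 = -5330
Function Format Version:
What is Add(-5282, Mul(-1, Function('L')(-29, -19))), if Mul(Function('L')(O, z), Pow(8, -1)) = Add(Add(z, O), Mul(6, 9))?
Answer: -5330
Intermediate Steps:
Function('L')(O, z) = Add(432, Mul(8, O), Mul(8, z)) (Function('L')(O, z) = Mul(8, Add(Add(z, O), Mul(6, 9))) = Mul(8, Add(Add(O, z), 54)) = Mul(8, Add(54, O, z)) = Add(432, Mul(8, O), Mul(8, z)))
Add(-5282, Mul(-1, Function('L')(-29, -19))) = Add(-5282, Mul(-1, Add(432, Mul(8, -29), Mul(8, -19)))) = Add(-5282, Mul(-1, Add(432, -232, -152))) = Add(-5282, Mul(-1, 48)) = Add(-5282, -48) = -5330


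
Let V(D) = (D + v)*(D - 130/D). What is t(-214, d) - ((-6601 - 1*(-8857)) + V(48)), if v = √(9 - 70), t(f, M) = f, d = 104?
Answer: -4644 - 1087*I*√61/24 ≈ -4644.0 - 353.74*I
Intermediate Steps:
v = I*√61 (v = √(-61) = I*√61 ≈ 7.8102*I)
V(D) = (D - 130/D)*(D + I*√61) (V(D) = (D + I*√61)*(D - 130/D) = (D - 130/D)*(D + I*√61))
t(-214, d) - ((-6601 - 1*(-8857)) + V(48)) = -214 - ((-6601 - 1*(-8857)) + (-130 + 48² + I*48*√61 - 130*I*√61/48)) = -214 - ((-6601 + 8857) + (-130 + 2304 + 48*I*√61 - 130*I*√61*1/48)) = -214 - (2256 + (-130 + 2304 + 48*I*√61 - 65*I*√61/24)) = -214 - (2256 + (2174 + 1087*I*√61/24)) = -214 - (4430 + 1087*I*√61/24) = -214 + (-4430 - 1087*I*√61/24) = -4644 - 1087*I*√61/24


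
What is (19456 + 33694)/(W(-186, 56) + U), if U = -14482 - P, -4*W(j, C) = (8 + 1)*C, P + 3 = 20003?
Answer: -26575/17304 ≈ -1.5358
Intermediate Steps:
P = 20000 (P = -3 + 20003 = 20000)
W(j, C) = -9*C/4 (W(j, C) = -(8 + 1)*C/4 = -9*C/4)
U = -34482 (U = -14482 - 1*20000 = -14482 - 20000 = -34482)
(19456 + 33694)/(W(-186, 56) + U) = (19456 + 33694)/(-9/4*56 - 34482) = 53150/(-126 - 34482) = 53150/(-34608) = 53150*(-1/34608) = -26575/17304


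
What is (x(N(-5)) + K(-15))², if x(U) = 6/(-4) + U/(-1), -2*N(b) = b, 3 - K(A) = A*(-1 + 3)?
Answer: 841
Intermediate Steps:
K(A) = 3 - 2*A (K(A) = 3 - A*(-1 + 3) = 3 - A*2 = 3 - 2*A)
N(b) = -b/2
x(U) = -3/2 - U (x(U) = 6*(-¼) + U*(-1) = -3/2 - U)
(x(N(-5)) + K(-15))² = ((-3/2 - (-1)*(-5)/2) + (3 - 2*(-15)))² = ((-3/2 - 1*5/2) + (3 + 30))² = ((-3/2 - 5/2) + 33)² = (-4 + 33)² = 29² = 841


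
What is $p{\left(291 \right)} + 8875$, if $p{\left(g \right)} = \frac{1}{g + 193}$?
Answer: $\frac{4295501}{484} \approx 8875.0$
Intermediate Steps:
$p{\left(g \right)} = \frac{1}{193 + g}$
$p{\left(291 \right)} + 8875 = \frac{1}{193 + 291} + 8875 = \frac{1}{484} + 8875 = \frac{4295501}{484}$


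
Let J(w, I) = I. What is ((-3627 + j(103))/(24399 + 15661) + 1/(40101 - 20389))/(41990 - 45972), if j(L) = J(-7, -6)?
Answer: 17893409/786109237760 ≈ 2.2762e-5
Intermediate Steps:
j(L) = -6
((-3627 + j(103))/(24399 + 15661) + 1/(40101 - 20389))/(41990 - 45972) = ((-3627 - 6)/(24399 + 15661) + 1/(40101 - 20389))/(41990 - 45972) = (-3633/40060 + 1/19712)/(-3982) = (-3633*1/40060 + 1/19712)*(-1/3982) = (-3633/40060 + 1/19712)*(-1/3982) = -17893409/197415680*(-1/3982) = 17893409/786109237760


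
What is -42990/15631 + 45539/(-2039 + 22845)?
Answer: -182629831/325218586 ≈ -0.56156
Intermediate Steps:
-42990/15631 + 45539/(-2039 + 22845) = -42990*1/15631 + 45539/20806 = -42990/15631 + 45539*(1/20806) = -42990/15631 + 45539/20806 = -182629831/325218586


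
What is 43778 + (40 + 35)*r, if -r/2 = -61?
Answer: 52928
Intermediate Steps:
r = 122 (r = -2*(-61) = 122)
43778 + (40 + 35)*r = 43778 + (40 + 35)*122 = 43778 + 75*122 = 43778 + 9150 = 52928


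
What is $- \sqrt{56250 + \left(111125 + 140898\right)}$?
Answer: $- \sqrt{308273} \approx -555.22$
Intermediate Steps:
$- \sqrt{56250 + \left(111125 + 140898\right)} = - \sqrt{56250 + 252023} = - \sqrt{308273}$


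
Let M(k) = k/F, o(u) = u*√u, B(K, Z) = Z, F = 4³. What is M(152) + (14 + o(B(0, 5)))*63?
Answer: 7075/8 + 315*√5 ≈ 1588.7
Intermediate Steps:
F = 64
o(u) = u^(3/2)
M(k) = k/64
M(152) + (14 + o(B(0, 5)))*63 = (1/64)*152 + (14 + 5^(3/2))*63 = 19/8 + (14 + 5*√5)*63 = 19/8 + (882 + 315*√5) = 7075/8 + 315*√5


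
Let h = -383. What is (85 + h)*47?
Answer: -14006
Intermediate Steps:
(85 + h)*47 = (85 - 383)*47 = -298*47 = -14006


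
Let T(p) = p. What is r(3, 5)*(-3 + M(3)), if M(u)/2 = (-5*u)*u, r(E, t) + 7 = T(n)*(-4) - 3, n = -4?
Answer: -558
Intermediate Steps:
r(E, t) = 6 (r(E, t) = -7 + (-4*(-4) - 3) = -7 + (16 - 3) = -7 + 13 = 6)
M(u) = -10*u² (M(u) = 2*((-5*u)*u) = 2*(-5*u²) = -10*u²)
r(3, 5)*(-3 + M(3)) = 6*(-3 - 10*3²) = 6*(-3 - 10*9) = 6*(-3 - 90) = 6*(-93) = -558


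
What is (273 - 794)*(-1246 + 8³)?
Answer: 382414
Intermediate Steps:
(273 - 794)*(-1246 + 8³) = -521*(-1246 + 512) = -521*(-734) = 382414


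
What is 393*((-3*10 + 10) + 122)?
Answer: 40086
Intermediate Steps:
393*((-3*10 + 10) + 122) = 393*((-30 + 10) + 122) = 393*(-20 + 122) = 393*102 = 40086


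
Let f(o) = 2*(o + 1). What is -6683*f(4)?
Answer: -66830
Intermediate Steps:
f(o) = 2 + 2*o (f(o) = 2*(1 + o) = 2 + 2*o)
-6683*f(4) = -6683*(2 + 2*4) = -6683*(2 + 8) = -6683*10 = -66830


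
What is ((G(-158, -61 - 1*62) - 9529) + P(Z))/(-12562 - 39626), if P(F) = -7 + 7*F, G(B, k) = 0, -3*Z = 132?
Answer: 2461/13047 ≈ 0.18863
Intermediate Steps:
Z = -44 (Z = -⅓*132 = -44)
((G(-158, -61 - 1*62) - 9529) + P(Z))/(-12562 - 39626) = ((0 - 9529) + (-7 + 7*(-44)))/(-12562 - 39626) = (-9529 + (-7 - 308))/(-52188) = (-9529 - 315)*(-1/52188) = -9844*(-1/52188) = 2461/13047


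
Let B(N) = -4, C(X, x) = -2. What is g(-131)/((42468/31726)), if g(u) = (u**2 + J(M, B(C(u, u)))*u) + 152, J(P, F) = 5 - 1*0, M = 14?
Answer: 132122927/10617 ≈ 12444.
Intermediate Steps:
J(P, F) = 5 (J(P, F) = 5 + 0 = 5)
g(u) = 152 + u**2 + 5*u (g(u) = (u**2 + 5*u) + 152 = 152 + u**2 + 5*u)
g(-131)/((42468/31726)) = (152 + (-131)**2 + 5*(-131))/((42468/31726)) = (152 + 17161 - 655)/((42468*(1/31726))) = 16658/(21234/15863) = 16658*(15863/21234) = 132122927/10617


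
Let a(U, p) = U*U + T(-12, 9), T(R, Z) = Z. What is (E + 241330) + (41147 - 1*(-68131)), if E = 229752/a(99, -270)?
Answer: 191094124/545 ≈ 3.5063e+5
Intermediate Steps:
a(U, p) = 9 + U² (a(U, p) = U*U + 9 = U² + 9 = 9 + U²)
E = 12764/545 (E = 229752/(9 + 99²) = 229752/(9 + 9801) = 229752/9810 = 229752*(1/9810) = 12764/545 ≈ 23.420)
(E + 241330) + (41147 - 1*(-68131)) = (12764/545 + 241330) + (41147 - 1*(-68131)) = 131537614/545 + (41147 + 68131) = 131537614/545 + 109278 = 191094124/545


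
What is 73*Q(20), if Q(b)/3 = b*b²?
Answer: 1752000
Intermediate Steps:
Q(b) = 3*b³ (Q(b) = 3*(b*b²) = 3*b³)
73*Q(20) = 73*(3*20³) = 73*(3*8000) = 73*24000 = 1752000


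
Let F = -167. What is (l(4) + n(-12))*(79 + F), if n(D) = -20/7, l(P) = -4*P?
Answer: 11616/7 ≈ 1659.4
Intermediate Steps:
n(D) = -20/7 (n(D) = -20*1/7 = -20/7)
(l(4) + n(-12))*(79 + F) = (-4*4 - 20/7)*(79 - 167) = (-16 - 20/7)*(-88) = -132/7*(-88) = 11616/7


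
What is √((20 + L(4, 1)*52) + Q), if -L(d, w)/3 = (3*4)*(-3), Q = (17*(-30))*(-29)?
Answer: √20426 ≈ 142.92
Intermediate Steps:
Q = 14790 (Q = -510*(-29) = 14790)
L(d, w) = 108 (L(d, w) = -3*3*4*(-3) = -36*(-3) = -3*(-36) = 108)
√((20 + L(4, 1)*52) + Q) = √((20 + 108*52) + 14790) = √((20 + 5616) + 14790) = √(5636 + 14790) = √20426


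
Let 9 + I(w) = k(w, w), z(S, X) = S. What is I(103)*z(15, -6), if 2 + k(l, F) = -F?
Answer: -1710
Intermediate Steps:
k(l, F) = -2 - F
I(w) = -11 - w (I(w) = -9 + (-2 - w) = -11 - w)
I(103)*z(15, -6) = (-11 - 1*103)*15 = (-11 - 103)*15 = -114*15 = -1710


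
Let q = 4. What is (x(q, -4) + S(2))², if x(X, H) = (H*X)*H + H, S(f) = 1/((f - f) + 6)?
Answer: 130321/36 ≈ 3620.0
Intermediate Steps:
S(f) = ⅙ (S(f) = 1/(0 + 6) = 1/6 = ⅙)
x(X, H) = H + X*H² (x(X, H) = X*H² + H = H + X*H²)
(x(q, -4) + S(2))² = (-4*(1 - 4*4) + ⅙)² = (-4*(1 - 16) + ⅙)² = (-4*(-15) + ⅙)² = (60 + ⅙)² = (361/6)² = 130321/36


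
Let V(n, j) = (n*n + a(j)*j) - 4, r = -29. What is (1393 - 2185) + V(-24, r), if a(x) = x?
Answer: 621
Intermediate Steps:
V(n, j) = -4 + j² + n² (V(n, j) = (n*n + j*j) - 4 = (n² + j²) - 4 = (j² + n²) - 4 = -4 + j² + n²)
(1393 - 2185) + V(-24, r) = (1393 - 2185) + (-4 + (-29)² + (-24)²) = -792 + (-4 + 841 + 576) = -792 + 1413 = 621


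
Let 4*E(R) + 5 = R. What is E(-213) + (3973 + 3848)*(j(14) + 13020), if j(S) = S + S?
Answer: 204096707/2 ≈ 1.0205e+8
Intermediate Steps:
j(S) = 2*S
E(R) = -5/4 + R/4
E(-213) + (3973 + 3848)*(j(14) + 13020) = (-5/4 + (1/4)*(-213)) + (3973 + 3848)*(2*14 + 13020) = (-5/4 - 213/4) + 7821*(28 + 13020) = -109/2 + 7821*13048 = -109/2 + 102048408 = 204096707/2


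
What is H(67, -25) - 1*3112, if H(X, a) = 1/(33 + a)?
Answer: -24895/8 ≈ -3111.9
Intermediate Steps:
H(67, -25) - 1*3112 = 1/(33 - 25) - 1*3112 = 1/8 - 3112 = ⅛ - 3112 = -24895/8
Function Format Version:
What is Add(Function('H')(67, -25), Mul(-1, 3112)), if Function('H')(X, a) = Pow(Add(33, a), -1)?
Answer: Rational(-24895, 8) ≈ -3111.9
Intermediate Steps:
Add(Function('H')(67, -25), Mul(-1, 3112)) = Add(Pow(Add(33, -25), -1), Mul(-1, 3112)) = Add(Pow(8, -1), -3112) = Add(Rational(1, 8), -3112) = Rational(-24895, 8)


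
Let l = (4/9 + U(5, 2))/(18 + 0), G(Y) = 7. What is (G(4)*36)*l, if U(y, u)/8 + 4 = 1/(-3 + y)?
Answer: -3472/9 ≈ -385.78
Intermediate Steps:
U(y, u) = -32 + 8/(-3 + y)
l = -124/81 (l = (4/9 + 8*(13 - 4*5)/(-3 + 5))/(18 + 0) = (4*(⅑) + 8*(13 - 20)/2)/18 = (4/9 + 8*(½)*(-7))*(1/18) = (4/9 - 28)*(1/18) = -248/9*1/18 = -124/81 ≈ -1.5309)
(G(4)*36)*l = (7*36)*(-124/81) = 252*(-124/81) = -3472/9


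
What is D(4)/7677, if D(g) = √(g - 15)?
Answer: I*√11/7677 ≈ 0.00043202*I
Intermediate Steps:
D(g) = √(-15 + g)
D(4)/7677 = √(-15 + 4)/7677 = √(-11)*(1/7677) = (I*√11)*(1/7677) = I*√11/7677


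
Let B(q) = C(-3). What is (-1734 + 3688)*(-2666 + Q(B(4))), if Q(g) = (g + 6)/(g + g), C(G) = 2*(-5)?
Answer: -26044866/5 ≈ -5.2090e+6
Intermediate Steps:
C(G) = -10
B(q) = -10
Q(g) = (6 + g)/(2*g) (Q(g) = (6 + g)/((2*g)) = (6 + g)*(1/(2*g)) = (6 + g)/(2*g))
(-1734 + 3688)*(-2666 + Q(B(4))) = (-1734 + 3688)*(-2666 + (½)*(6 - 10)/(-10)) = 1954*(-2666 + (½)*(-⅒)*(-4)) = 1954*(-2666 + ⅕) = 1954*(-13329/5) = -26044866/5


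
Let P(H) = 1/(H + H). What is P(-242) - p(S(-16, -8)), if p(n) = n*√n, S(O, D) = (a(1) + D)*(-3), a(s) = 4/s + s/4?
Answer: -1/484 - 135*√5/8 ≈ -37.736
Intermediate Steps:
a(s) = 4/s + s/4 (a(s) = 4/s + s*(¼) = 4/s + s/4)
S(O, D) = -51/4 - 3*D (S(O, D) = ((4/1 + (¼)*1) + D)*(-3) = ((4*1 + ¼) + D)*(-3) = ((4 + ¼) + D)*(-3) = (17/4 + D)*(-3) = -51/4 - 3*D)
P(H) = 1/(2*H)
p(n) = n^(3/2)
P(-242) - p(S(-16, -8)) = (½)/(-242) - (-51/4 - 3*(-8))^(3/2) = (½)*(-1/242) - (-51/4 + 24)^(3/2) = -1/484 - (45/4)^(3/2) = -1/484 - 135*√5/8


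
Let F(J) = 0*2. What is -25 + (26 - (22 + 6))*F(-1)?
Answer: -25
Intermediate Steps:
F(J) = 0
-25 + (26 - (22 + 6))*F(-1) = -25 + (26 - (22 + 6))*0 = -25 + (26 - 1*28)*0 = -25 + (26 - 28)*0 = -25 - 2*0 = -25 + 0 = -25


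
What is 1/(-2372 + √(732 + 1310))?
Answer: -1186/2812171 - √2042/5624342 ≈ -0.00042977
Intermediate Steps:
1/(-2372 + √(732 + 1310)) = 1/(-2372 + √2042)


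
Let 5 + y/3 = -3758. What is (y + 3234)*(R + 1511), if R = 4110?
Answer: -45277155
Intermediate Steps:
y = -11289 (y = -15 + 3*(-3758) = -15 - 11274 = -11289)
(y + 3234)*(R + 1511) = (-11289 + 3234)*(4110 + 1511) = -8055*5621 = -45277155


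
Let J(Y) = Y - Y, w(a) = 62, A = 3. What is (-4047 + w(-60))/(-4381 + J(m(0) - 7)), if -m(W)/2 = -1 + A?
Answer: 3985/4381 ≈ 0.90961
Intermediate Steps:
m(W) = -4 (m(W) = -2*(-1 + 3) = -2*2 = -4)
J(Y) = 0
(-4047 + w(-60))/(-4381 + J(m(0) - 7)) = (-4047 + 62)/(-4381 + 0) = -3985/(-4381) = -3985*(-1/4381) = 3985/4381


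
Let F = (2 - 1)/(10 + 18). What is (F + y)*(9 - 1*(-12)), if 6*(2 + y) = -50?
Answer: -865/4 ≈ -216.25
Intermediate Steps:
y = -31/3 (y = -2 + (1/6)*(-50) = -2 - 25/3 = -31/3 ≈ -10.333)
F = 1/28 ≈ 0.035714
(F + y)*(9 - 1*(-12)) = (1/28 - 31/3)*(9 - 1*(-12)) = -865*(9 + 12)/84 = -865/84*21 = -865/4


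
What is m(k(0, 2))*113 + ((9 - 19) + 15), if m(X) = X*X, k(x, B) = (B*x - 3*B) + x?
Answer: 4073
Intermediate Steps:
k(x, B) = x - 3*B + B*x (k(x, B) = (-3*B + B*x) + x = x - 3*B + B*x)
m(X) = X²
m(k(0, 2))*113 + ((9 - 19) + 15) = (0 - 3*2 + 2*0)²*113 + ((9 - 19) + 15) = (0 - 6 + 0)²*113 + (-10 + 15) = (-6)²*113 + 5 = 36*113 + 5 = 4068 + 5 = 4073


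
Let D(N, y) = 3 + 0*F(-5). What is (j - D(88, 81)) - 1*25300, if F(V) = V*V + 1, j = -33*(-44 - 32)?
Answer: -22795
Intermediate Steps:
j = 2508 (j = -33*(-76) = 2508)
F(V) = 1 + V² (F(V) = V² + 1 = 1 + V²)
D(N, y) = 3 (D(N, y) = 3 + 0*(1 + (-5)²) = 3 + 0*(1 + 25) = 3 + 0*26 = 3 + 0 = 3)
(j - D(88, 81)) - 1*25300 = (2508 - 1*3) - 1*25300 = (2508 - 3) - 25300 = 2505 - 25300 = -22795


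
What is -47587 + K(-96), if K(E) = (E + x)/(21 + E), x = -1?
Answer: -3568928/75 ≈ -47586.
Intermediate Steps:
K(E) = (-1 + E)/(21 + E) (K(E) = (E - 1)/(21 + E) = (-1 + E)/(21 + E))
-47587 + K(-96) = -47587 + (-1 - 96)/(21 - 96) = -47587 - 97/(-75) = -47587 - 1/75*(-97) = -47587 + 97/75 = -3568928/75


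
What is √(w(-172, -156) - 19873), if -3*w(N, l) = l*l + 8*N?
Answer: I*√247737/3 ≈ 165.91*I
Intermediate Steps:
w(N, l) = -8*N/3 - l²/3 (w(N, l) = -(l*l + 8*N)/3 = -(l² + 8*N)/3 = -8*N/3 - l²/3)
√(w(-172, -156) - 19873) = √((-8/3*(-172) - ⅓*(-156)²) - 19873) = √((1376/3 - ⅓*24336) - 19873) = √((1376/3 - 8112) - 19873) = √(-22960/3 - 19873) = √(-82579/3) = I*√247737/3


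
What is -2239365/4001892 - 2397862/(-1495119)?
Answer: 2082622531823/1994434921716 ≈ 1.0442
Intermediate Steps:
-2239365/4001892 - 2397862/(-1495119) = -2239365*1/4001892 - 2397862*(-1/1495119) = -746455/1333964 + 2397862/1495119 = 2082622531823/1994434921716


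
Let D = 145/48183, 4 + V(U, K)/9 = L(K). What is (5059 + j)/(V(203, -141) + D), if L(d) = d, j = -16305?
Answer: 270933009/31439335 ≈ 8.6176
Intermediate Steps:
V(U, K) = -36 + 9*K
D = 145/48183 (D = 145*(1/48183) = 145/48183 ≈ 0.0030094)
(5059 + j)/(V(203, -141) + D) = (5059 - 16305)/((-36 + 9*(-141)) + 145/48183) = -11246/((-36 - 1269) + 145/48183) = -11246/(-1305 + 145/48183) = -11246/(-62878670/48183) = -11246*(-48183/62878670) = 270933009/31439335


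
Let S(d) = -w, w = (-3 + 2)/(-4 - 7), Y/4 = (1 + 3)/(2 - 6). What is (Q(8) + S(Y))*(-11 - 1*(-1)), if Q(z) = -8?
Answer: 890/11 ≈ 80.909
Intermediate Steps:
Y = -4 (Y = 4*((1 + 3)/(2 - 6)) = 4*(4/(-4)) = 4*(4*(-1/4)) = 4*(-1) = -4)
w = 1/11 (w = -1/(-11) = -1*(-1/11) = 1/11 ≈ 0.090909)
S(d) = -1/11 (S(d) = -1*1/11 = -1/11)
(Q(8) + S(Y))*(-11 - 1*(-1)) = (-8 - 1/11)*(-11 - 1*(-1)) = -89*(-11 + 1)/11 = -89/11*(-10) = 890/11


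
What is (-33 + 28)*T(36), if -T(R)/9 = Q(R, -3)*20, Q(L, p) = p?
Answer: -2700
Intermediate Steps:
T(R) = 540 (T(R) = -(-27)*20 = -9*(-60) = 540)
(-33 + 28)*T(36) = (-33 + 28)*540 = -5*540 = -2700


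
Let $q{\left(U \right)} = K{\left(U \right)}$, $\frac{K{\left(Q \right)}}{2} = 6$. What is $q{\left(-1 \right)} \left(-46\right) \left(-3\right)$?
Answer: $1656$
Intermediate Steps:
$K{\left(Q \right)} = 12$ ($K{\left(Q \right)} = 2 \cdot 6 = 12$)
$q{\left(U \right)} = 12$
$q{\left(-1 \right)} \left(-46\right) \left(-3\right) = 12 \left(-46\right) \left(-3\right) = \left(-552\right) \left(-3\right) = 1656$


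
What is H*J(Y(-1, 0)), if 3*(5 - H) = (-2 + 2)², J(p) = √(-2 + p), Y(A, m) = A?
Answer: 5*I*√3 ≈ 8.6602*I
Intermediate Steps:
H = 5 (H = 5 - (-2 + 2)²/3 = 5 - ⅓*0² = 5 - ⅓*0 = 5 + 0 = 5)
H*J(Y(-1, 0)) = 5*√(-2 - 1) = 5*√(-3) = 5*(I*√3) = 5*I*√3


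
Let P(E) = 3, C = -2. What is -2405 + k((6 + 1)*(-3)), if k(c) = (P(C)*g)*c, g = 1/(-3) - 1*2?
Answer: -2258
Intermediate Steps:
g = -7/3 (g = -⅓ - 2 = -7/3 ≈ -2.3333)
k(c) = -7*c (k(c) = (3*(-7/3))*c = -7*c)
-2405 + k((6 + 1)*(-3)) = -2405 - 7*(6 + 1)*(-3) = -2405 - 49*(-3) = -2405 - 7*(-21) = -2405 + 147 = -2258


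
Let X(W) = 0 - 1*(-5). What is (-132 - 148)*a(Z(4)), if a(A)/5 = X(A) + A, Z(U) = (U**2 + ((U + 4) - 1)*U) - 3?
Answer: -64400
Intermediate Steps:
X(W) = 5 (X(W) = 0 + 5 = 5)
Z(U) = -3 + U**2 + U*(3 + U) (Z(U) = (U**2 + ((4 + U) - 1)*U) - 3 = (U**2 + (3 + U)*U) - 3 = (U**2 + U*(3 + U)) - 3 = -3 + U**2 + U*(3 + U))
a(A) = 25 + 5*A (a(A) = 5*(5 + A) = 25 + 5*A)
(-132 - 148)*a(Z(4)) = (-132 - 148)*(25 + 5*(-3 + 2*4**2 + 3*4)) = -280*(25 + 5*(-3 + 2*16 + 12)) = -280*(25 + 5*(-3 + 32 + 12)) = -280*(25 + 5*41) = -280*(25 + 205) = -280*230 = -64400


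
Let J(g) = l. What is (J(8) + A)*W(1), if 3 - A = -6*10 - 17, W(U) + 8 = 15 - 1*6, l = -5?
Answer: 75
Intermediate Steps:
J(g) = -5
W(U) = 1 (W(U) = -8 + (15 - 1*6) = -8 + (15 - 6) = -8 + 9 = 1)
A = 80 (A = 3 - (-6*10 - 17) = 3 - (-60 - 17) = 3 - 1*(-77) = 3 + 77 = 80)
(J(8) + A)*W(1) = (-5 + 80)*1 = 75*1 = 75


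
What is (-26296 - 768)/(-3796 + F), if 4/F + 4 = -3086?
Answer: 20906940/2932411 ≈ 7.1296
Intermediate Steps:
F = -2/1545 (F = 4/(-4 - 3086) = 4/(-3090) = 4*(-1/3090) = -2/1545 ≈ -0.0012945)
(-26296 - 768)/(-3796 + F) = (-26296 - 768)/(-3796 - 2/1545) = -27064/(-5864822/1545) = -27064*(-1545/5864822) = 20906940/2932411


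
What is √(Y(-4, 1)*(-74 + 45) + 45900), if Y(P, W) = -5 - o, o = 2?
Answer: √46103 ≈ 214.72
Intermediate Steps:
Y(P, W) = -7 (Y(P, W) = -5 - 1*2 = -5 - 2 = -7)
√(Y(-4, 1)*(-74 + 45) + 45900) = √(-7*(-74 + 45) + 45900) = √(-7*(-29) + 45900) = √(203 + 45900) = √46103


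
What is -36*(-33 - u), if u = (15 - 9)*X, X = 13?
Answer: 3996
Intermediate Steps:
u = 78 (u = (15 - 9)*13 = 6*13 = 78)
-36*(-33 - u) = -36*(-33 - 1*78) = -36*(-33 - 78) = -36*(-111) = 3996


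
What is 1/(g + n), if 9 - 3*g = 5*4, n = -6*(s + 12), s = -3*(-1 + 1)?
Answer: -3/227 ≈ -0.013216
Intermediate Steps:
s = 0 (s = -3*0 = 0)
n = -72 (n = -6*(0 + 12) = -6*12 = -72)
g = -11/3 (g = 3 - 5*4/3 = 3 - ⅓*20 = 3 - 20/3 = -11/3 ≈ -3.6667)
1/(g + n) = 1/(-11/3 - 72) = 1/(-227/3) = -3/227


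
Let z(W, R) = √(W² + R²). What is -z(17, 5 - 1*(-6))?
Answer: -√410 ≈ -20.248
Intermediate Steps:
z(W, R) = √(R² + W²)
-z(17, 5 - 1*(-6)) = -√((5 - 1*(-6))² + 17²) = -√((5 + 6)² + 289) = -√(11² + 289) = -√(121 + 289) = -√410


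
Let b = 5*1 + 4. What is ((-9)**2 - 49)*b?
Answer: 288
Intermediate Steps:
b = 9 (b = 5 + 4 = 9)
((-9)**2 - 49)*b = ((-9)**2 - 49)*9 = (81 - 49)*9 = 32*9 = 288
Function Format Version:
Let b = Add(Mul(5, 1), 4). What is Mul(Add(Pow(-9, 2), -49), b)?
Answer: 288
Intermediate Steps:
b = 9 (b = Add(5, 4) = 9)
Mul(Add(Pow(-9, 2), -49), b) = Mul(Add(Pow(-9, 2), -49), 9) = Mul(Add(81, -49), 9) = Mul(32, 9) = 288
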